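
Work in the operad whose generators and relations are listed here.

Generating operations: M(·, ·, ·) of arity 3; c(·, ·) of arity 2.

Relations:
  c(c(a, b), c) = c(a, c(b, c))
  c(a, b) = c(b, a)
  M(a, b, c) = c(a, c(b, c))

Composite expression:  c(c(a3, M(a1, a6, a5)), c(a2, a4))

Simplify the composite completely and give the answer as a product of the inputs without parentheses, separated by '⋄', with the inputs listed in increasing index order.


Both nesting and order wash out for c; what remains is which a's occur.
M(a1, a6, a5) unparenthesizes to a1 ⋄ a6 ⋄ a5
c(a3, M(a1, a6, a5)) unparenthesizes to a3 ⋄ a1 ⋄ a6 ⋄ a5
c(a2, a4) unparenthesizes to a2 ⋄ a4
c(c(a3, M(a1, a6, a5)), c(a2, a4)) unparenthesizes to a3 ⋄ a1 ⋄ a6 ⋄ a5 ⋄ a2 ⋄ a4
rearranged into index order: a1 ⋄ a2 ⋄ a3 ⋄ a4 ⋄ a5 ⋄ a6

a1 ⋄ a2 ⋄ a3 ⋄ a4 ⋄ a5 ⋄ a6


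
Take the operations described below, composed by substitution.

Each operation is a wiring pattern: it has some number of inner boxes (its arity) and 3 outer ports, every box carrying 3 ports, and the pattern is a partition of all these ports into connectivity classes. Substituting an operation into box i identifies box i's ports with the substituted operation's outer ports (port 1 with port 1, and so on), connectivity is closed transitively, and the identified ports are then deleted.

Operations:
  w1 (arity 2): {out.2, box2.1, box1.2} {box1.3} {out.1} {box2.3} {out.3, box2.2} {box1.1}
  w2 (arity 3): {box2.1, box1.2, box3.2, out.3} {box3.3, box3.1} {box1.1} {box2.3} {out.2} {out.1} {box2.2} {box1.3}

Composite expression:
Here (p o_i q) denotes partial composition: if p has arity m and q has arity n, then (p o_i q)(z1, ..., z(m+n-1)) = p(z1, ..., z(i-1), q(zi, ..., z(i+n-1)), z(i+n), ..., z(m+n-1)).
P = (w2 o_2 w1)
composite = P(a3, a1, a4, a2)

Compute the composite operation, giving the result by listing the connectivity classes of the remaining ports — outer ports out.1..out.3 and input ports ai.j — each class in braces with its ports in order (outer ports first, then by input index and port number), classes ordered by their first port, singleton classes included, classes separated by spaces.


{out.1} {out.2} {out.3, a2.2, a3.2} {a1.1} {a1.2, a4.1} {a1.3} {a2.1, a2.3} {a3.1} {a3.3} {a4.2} {a4.3}

Connectivity passes through glued w2-boundaries; trace each wire chain.
through w1, on inputs (a1, a4): {out.1} {out.2, a1.2, a4.1} {out.3, a4.2} {a1.1} {a1.3} {a4.3} (out.j = stage outer ports)
through w2, on inputs (a3, a1, a4, a2): {out.1} {out.2} {out.3, a2.2, a3.2} {a1.1} {a1.2, a4.1} {a1.3} {a2.1, a2.3} {a3.1} {a3.3} {a4.2} {a4.3} (out.j = stage outer ports)


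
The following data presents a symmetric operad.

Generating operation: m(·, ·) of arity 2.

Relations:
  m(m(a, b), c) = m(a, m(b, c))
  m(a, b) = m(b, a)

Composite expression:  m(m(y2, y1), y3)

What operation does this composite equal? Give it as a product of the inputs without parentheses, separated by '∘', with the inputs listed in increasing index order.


With m associative and commutative, the y-input set is all that matters.
m(y2, y1) reduces to y2 ∘ y1
m(m(y2, y1), y3) reduces to y2 ∘ y1 ∘ y3
commutativity sorts the factors: y1 ∘ y2 ∘ y3

y1 ∘ y2 ∘ y3


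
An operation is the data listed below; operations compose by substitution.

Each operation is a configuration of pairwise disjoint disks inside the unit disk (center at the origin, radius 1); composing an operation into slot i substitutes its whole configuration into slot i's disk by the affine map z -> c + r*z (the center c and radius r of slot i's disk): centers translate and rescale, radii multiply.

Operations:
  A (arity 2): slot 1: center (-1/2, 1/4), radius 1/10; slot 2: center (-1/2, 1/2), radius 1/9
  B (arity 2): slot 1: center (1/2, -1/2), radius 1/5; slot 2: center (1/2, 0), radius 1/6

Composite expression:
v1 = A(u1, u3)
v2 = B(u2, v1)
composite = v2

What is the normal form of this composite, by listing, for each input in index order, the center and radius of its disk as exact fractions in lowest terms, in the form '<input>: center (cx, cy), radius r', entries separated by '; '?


Only the slot chain above each u matters under B; compose those maps.
input u2: applying the 1 nested substitution gives center (1/2, -1/2), radius 1/5
input u1: applying the 2 nested substitutions gives center (5/12, 1/24), radius 1/60
input u3: applying the 2 nested substitutions gives center (5/12, 1/12), radius 1/54

u1: center (5/12, 1/24), radius 1/60; u2: center (1/2, -1/2), radius 1/5; u3: center (5/12, 1/12), radius 1/54


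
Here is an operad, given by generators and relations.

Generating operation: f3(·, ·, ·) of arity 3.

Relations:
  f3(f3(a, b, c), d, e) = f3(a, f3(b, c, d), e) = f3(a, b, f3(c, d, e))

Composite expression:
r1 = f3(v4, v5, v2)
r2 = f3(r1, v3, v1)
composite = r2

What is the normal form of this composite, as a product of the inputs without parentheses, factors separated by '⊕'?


The f3-tree's shape is irrelevant; the v-reading-order decides.
f3(v4, v5, v2) flattens to v4 ⊕ v5 ⊕ v2
f3(f3(v4, v5, v2), v3, v1) flattens to v4 ⊕ v5 ⊕ v2 ⊕ v3 ⊕ v1

v4 ⊕ v5 ⊕ v2 ⊕ v3 ⊕ v1


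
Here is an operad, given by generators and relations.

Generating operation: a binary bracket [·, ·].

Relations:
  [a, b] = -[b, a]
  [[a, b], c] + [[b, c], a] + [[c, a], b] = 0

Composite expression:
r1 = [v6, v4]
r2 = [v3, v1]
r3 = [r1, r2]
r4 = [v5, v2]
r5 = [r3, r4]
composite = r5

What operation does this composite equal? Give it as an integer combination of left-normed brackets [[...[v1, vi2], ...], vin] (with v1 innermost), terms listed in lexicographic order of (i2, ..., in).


[[[[[v1, v3], v4], v6], v2], v5] - [[[[[v1, v3], v4], v6], v5], v2] - [[[[[v1, v3], v6], v4], v2], v5] + [[[[[v1, v3], v6], v4], v5], v2]

Skip Jacobi rewriting: expand, keep v1-initial words, read off terms.
Composite bracket: [[[v6, v4], [v3, v1]], [v5, v2]]
Full expansion: 32 signed words from ab - ba (2^5 = 32).
The v1-initial words carry the normal form:
  word v1v3v4v6v2v5 has sign +1, contributing +[[[[[v1, v3], v4], v6], v2], v5]
  word v1v3v4v6v5v2 has sign -1, contributing -[[[[[v1, v3], v4], v6], v5], v2]
  word v1v3v6v4v2v5 has sign -1, contributing -[[[[[v1, v3], v6], v4], v2], v5]
  word v1v3v6v4v5v2 has sign +1, contributing +[[[[[v1, v3], v6], v4], v5], v2]


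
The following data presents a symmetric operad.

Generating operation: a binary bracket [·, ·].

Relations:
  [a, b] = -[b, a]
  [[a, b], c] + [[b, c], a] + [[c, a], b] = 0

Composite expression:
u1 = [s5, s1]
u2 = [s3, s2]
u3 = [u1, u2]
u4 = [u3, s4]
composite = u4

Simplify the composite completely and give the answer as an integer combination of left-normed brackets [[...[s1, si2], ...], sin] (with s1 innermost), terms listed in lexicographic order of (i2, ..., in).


[[[[s1, s5], s2], s3], s4] - [[[[s1, s5], s3], s2], s4]

Antisymmetry and Jacobi reduce to s1-anchored left-normed brackets.
Composite bracket: [[[s5, s1], [s3, s2]], s4]
The bracket unfolds into 16 signed words via [a, b] = ab - ba (2^4 = 16).
Coefficients come from the s1-initial words:
  s1s5s2s3s4 appears with sign +1, giving the term +[[[[s1, s5], s2], s3], s4]
  s1s5s3s2s4 appears with sign -1, giving the term -[[[[s1, s5], s3], s2], s4]


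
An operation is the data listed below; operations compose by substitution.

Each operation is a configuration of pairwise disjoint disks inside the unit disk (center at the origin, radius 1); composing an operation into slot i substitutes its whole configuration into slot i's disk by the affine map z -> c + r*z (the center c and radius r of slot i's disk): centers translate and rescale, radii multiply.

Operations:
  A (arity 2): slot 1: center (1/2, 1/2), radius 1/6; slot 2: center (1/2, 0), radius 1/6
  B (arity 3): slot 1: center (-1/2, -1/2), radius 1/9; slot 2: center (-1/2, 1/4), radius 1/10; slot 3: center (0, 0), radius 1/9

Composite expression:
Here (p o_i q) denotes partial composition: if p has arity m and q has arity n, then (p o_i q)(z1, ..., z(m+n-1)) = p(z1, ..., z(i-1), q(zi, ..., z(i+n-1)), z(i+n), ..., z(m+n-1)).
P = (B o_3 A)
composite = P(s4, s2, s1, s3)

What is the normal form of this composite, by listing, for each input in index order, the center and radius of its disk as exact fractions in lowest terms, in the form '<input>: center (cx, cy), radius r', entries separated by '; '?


Only the slot chain above each s matters under B; compose those maps.
tracing s4 down its 1-map path: center (-1/2, -1/2), radius 1/9
tracing s2 down its 1-map path: center (-1/2, 1/4), radius 1/10
tracing s1 down its 2-map path: center (1/18, 1/18), radius 1/54
tracing s3 down its 2-map path: center (1/18, 0), radius 1/54

s1: center (1/18, 1/18), radius 1/54; s2: center (-1/2, 1/4), radius 1/10; s3: center (1/18, 0), radius 1/54; s4: center (-1/2, -1/2), radius 1/9


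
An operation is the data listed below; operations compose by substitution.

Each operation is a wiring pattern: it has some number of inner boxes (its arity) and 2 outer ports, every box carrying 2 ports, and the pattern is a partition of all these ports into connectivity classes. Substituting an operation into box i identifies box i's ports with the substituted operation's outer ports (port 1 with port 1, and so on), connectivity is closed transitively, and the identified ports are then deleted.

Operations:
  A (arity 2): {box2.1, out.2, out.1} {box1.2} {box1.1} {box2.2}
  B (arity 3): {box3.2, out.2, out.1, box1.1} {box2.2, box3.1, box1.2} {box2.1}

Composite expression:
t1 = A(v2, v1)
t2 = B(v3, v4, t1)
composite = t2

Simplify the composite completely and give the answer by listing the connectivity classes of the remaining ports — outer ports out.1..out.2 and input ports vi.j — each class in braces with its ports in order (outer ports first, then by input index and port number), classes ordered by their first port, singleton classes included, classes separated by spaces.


After gluing at B, chains via deleted ports link the v-ports.
through A, on inputs (v2, v1): {out.1, out.2, v1.1} {v1.2} {v2.1} {v2.2} (out.j = stage outer ports)
through B, on inputs (v3, v4, v2, v1): {out.1, out.2, v1.1, v3.1, v3.2, v4.2} {v1.2} {v2.1} {v2.2} {v4.1} (out.j = stage outer ports)

{out.1, out.2, v1.1, v3.1, v3.2, v4.2} {v1.2} {v2.1} {v2.2} {v4.1}


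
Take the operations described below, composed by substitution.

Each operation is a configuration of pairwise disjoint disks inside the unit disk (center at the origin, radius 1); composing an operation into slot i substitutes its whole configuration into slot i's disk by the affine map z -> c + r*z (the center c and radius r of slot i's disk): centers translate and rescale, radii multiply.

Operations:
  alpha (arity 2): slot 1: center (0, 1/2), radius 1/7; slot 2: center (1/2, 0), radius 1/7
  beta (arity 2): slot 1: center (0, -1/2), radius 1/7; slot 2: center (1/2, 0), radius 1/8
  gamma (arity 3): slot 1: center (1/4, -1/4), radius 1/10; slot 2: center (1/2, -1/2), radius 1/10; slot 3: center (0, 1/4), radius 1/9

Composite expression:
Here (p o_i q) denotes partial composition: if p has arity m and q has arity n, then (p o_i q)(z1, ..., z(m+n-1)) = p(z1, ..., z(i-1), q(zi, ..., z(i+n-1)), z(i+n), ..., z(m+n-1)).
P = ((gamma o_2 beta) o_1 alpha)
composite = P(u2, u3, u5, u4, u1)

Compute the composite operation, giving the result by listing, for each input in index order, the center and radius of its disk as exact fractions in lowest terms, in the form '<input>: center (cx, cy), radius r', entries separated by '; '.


u1: center (0, 1/4), radius 1/9; u2: center (1/4, -1/5), radius 1/70; u3: center (3/10, -1/4), radius 1/70; u4: center (11/20, -1/2), radius 1/80; u5: center (1/2, -11/20), radius 1/70

Affine substitution under gamma: radii multiply and u-centers shift.
input u2: applying the 2 nested substitutions gives center (1/4, -1/5), radius 1/70
input u3: applying the 2 nested substitutions gives center (3/10, -1/4), radius 1/70
input u5: applying the 2 nested substitutions gives center (1/2, -11/20), radius 1/70
input u4: applying the 2 nested substitutions gives center (11/20, -1/2), radius 1/80
input u1: applying the 1 nested substitution gives center (0, 1/4), radius 1/9


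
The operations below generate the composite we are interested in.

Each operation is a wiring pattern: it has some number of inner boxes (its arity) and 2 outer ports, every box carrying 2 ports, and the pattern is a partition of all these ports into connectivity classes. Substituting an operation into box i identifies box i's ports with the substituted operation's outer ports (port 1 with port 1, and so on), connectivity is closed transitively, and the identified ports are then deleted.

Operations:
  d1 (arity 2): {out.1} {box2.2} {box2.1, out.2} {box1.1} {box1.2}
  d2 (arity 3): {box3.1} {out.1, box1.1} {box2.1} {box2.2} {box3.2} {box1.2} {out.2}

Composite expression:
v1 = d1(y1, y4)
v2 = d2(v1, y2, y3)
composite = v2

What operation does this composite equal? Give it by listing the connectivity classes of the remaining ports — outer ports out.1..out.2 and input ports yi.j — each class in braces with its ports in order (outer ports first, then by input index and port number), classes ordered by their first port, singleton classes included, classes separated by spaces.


{out.1} {out.2} {y1.1} {y1.2} {y2.1} {y2.2} {y3.1} {y3.2} {y4.1} {y4.2}

Substituting into d2 glues patterns; closure does the rest.
d1 over (y1, y4) gives {out.1} {out.2, y4.1} {y1.1} {y1.2} {y4.2}, out.j being that stage's outer ports
d2 over (y1, y4, y2, y3) gives {out.1} {out.2} {y1.1} {y1.2} {y2.1} {y2.2} {y3.1} {y3.2} {y4.1} {y4.2}, out.j being that stage's outer ports


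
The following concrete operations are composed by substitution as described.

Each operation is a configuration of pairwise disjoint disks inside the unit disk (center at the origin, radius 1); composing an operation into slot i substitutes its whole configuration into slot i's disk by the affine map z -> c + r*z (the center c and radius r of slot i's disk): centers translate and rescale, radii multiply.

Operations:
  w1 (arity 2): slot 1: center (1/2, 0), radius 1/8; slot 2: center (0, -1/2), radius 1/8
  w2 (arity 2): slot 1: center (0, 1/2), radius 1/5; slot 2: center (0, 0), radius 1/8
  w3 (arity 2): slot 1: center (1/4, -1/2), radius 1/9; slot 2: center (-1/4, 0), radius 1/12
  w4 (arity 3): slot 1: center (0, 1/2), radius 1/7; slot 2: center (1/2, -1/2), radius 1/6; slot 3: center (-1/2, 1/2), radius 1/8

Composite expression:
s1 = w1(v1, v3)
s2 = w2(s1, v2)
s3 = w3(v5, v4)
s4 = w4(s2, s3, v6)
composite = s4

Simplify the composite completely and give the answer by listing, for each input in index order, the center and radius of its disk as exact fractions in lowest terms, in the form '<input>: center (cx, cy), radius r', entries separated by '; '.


Affine substitution under w4: radii multiply and v-centers shift.
input v1: composing its 3 substitution steps yields center (1/70, 4/7), radius 1/280
input v3: composing its 3 substitution steps yields center (0, 39/70), radius 1/280
input v2: composing its 2 substitution steps yields center (0, 1/2), radius 1/56
input v5: composing its 2 substitution steps yields center (13/24, -7/12), radius 1/54
input v4: composing its 2 substitution steps yields center (11/24, -1/2), radius 1/72
input v6: composing its 1 substitution step yields center (-1/2, 1/2), radius 1/8

v1: center (1/70, 4/7), radius 1/280; v2: center (0, 1/2), radius 1/56; v3: center (0, 39/70), radius 1/280; v4: center (11/24, -1/2), radius 1/72; v5: center (13/24, -7/12), radius 1/54; v6: center (-1/2, 1/2), radius 1/8


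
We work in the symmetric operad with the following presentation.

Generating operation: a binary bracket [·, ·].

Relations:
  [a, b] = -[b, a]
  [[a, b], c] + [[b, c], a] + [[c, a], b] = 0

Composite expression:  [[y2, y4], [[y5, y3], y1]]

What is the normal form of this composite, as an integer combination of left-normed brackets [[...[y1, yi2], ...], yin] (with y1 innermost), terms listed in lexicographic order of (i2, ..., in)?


-[[[[y1, y3], y5], y2], y4] + [[[[y1, y3], y5], y4], y2] + [[[[y1, y5], y3], y2], y4] - [[[[y1, y5], y3], y4], y2]

Left-normed coefficients sit on the y1-initial expansion words.
Composite bracket: [[y2, y4], [[y5, y3], y1]]
Expanding via [a, b] = ab - ba: 16 signed words (2^4 = 16).
Only words starting with y1 matter:
  from y1y3y5y2y4, sign -1: term -[[[[y1, y3], y5], y2], y4]
  from y1y3y5y4y2, sign +1: term +[[[[y1, y3], y5], y4], y2]
  from y1y5y3y2y4, sign +1: term +[[[[y1, y5], y3], y2], y4]
  from y1y5y3y4y2, sign -1: term -[[[[y1, y5], y3], y4], y2]


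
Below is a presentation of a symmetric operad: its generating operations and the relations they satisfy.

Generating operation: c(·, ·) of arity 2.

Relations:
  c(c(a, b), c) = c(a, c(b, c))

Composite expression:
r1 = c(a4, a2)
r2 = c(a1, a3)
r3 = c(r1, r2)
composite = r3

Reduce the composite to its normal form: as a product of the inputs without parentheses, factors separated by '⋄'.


a4 ⋄ a2 ⋄ a1 ⋄ a3


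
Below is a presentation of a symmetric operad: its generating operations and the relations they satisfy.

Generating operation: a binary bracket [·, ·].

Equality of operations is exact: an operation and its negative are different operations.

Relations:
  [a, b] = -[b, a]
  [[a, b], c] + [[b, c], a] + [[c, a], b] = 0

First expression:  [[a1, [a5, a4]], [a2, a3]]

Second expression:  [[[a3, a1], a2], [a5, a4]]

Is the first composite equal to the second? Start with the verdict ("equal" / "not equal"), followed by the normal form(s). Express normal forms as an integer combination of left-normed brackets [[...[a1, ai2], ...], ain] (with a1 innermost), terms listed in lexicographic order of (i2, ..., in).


The first expression, normalized: -[[[[a1, a4], a5], a2], a3] + [[[[a1, a4], a5], a3], a2] + [[[[a1, a5], a4], a2], a3] - [[[[a1, a5], a4], a3], a2]
The second expression, normalized: [[[[a1, a3], a2], a4], a5] - [[[[a1, a3], a2], a5], a4]
The forms do not match — not equal.

not equal — first -[[[[a1, a4], a5], a2], a3] + [[[[a1, a4], a5], a3], a2] + [[[[a1, a5], a4], a2], a3] - [[[[a1, a5], a4], a3], a2], second [[[[a1, a3], a2], a4], a5] - [[[[a1, a3], a2], a5], a4]


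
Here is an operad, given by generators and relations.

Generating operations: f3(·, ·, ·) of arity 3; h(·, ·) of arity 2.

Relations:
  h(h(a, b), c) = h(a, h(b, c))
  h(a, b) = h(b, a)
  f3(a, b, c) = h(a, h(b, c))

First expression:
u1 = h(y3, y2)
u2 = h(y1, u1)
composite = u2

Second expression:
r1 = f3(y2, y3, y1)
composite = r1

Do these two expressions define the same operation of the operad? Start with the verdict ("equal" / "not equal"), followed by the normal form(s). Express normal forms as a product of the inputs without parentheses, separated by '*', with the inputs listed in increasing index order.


Normal form of the first expression: y1 * y2 * y3
Normal form of the second expression: y1 * y2 * y3
Same normal form: equal.

equal — both sides give y1 * y2 * y3


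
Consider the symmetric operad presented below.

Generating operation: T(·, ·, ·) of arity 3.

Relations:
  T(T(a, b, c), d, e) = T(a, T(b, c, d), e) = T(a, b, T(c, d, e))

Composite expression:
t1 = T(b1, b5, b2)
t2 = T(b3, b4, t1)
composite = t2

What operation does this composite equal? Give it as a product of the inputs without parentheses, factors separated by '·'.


b3 · b4 · b1 · b5 · b2

The T-tree's shape is irrelevant; the b-reading-order decides.
T(b1, b5, b2) linearizes to b1 · b5 · b2
T(b3, b4, T(b1, b5, b2)) linearizes to b3 · b4 · b1 · b5 · b2


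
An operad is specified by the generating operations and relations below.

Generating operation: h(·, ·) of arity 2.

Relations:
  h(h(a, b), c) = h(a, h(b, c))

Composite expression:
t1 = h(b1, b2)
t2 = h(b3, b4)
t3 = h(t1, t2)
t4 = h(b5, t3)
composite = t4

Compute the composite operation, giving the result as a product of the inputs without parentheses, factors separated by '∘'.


Under associativity of h, the answer is the b's in reading order.
h(b1, b2) reduces to b1 ∘ b2
h(b3, b4) reduces to b3 ∘ b4
h(h(b1, b2), h(b3, b4)) reduces to b1 ∘ b2 ∘ b3 ∘ b4
h(b5, h(h(b1, b2), h(b3, b4))) reduces to b5 ∘ b1 ∘ b2 ∘ b3 ∘ b4

b5 ∘ b1 ∘ b2 ∘ b3 ∘ b4


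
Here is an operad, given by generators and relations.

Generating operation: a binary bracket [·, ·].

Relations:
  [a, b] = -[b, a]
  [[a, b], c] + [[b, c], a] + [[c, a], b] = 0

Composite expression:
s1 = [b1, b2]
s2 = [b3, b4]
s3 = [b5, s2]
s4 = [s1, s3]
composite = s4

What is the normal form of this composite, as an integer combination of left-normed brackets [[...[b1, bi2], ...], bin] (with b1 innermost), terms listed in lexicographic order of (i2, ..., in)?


-[[[[b1, b2], b3], b4], b5] + [[[[b1, b2], b4], b3], b5] + [[[[b1, b2], b5], b3], b4] - [[[[b1, b2], b5], b4], b3]

Expand each bracket as ab - ba; the b1-initial words give the coefficients.
Composite bracket: [[b1, b2], [b5, [b3, b4]]]
Applying ab - ba throughout gives 16 signed words (2^4 = 16).
Words beginning with b1 determine it all:
  the word b1b2b3b4b5 carries sign -1 and contributes -[[[[b1, b2], b3], b4], b5]
  the word b1b2b4b3b5 carries sign +1 and contributes +[[[[b1, b2], b4], b3], b5]
  the word b1b2b5b3b4 carries sign +1 and contributes +[[[[b1, b2], b5], b3], b4]
  the word b1b2b5b4b3 carries sign -1 and contributes -[[[[b1, b2], b5], b4], b3]


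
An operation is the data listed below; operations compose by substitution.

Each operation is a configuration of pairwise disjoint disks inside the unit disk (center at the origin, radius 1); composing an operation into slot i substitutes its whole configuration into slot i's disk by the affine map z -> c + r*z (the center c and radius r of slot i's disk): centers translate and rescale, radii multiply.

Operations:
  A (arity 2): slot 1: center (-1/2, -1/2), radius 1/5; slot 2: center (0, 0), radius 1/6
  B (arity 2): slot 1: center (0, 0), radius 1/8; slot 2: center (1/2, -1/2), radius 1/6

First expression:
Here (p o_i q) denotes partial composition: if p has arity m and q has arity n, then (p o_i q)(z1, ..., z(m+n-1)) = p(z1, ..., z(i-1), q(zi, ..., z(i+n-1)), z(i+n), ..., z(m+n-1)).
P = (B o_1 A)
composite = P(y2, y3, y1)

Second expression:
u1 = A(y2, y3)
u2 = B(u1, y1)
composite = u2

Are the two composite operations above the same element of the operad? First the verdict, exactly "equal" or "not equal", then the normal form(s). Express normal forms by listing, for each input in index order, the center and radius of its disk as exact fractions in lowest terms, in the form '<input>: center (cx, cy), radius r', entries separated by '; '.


In normal form, the first expression is y1: center (1/2, -1/2), radius 1/6; y2: center (-1/16, -1/16), radius 1/40; y3: center (0, 0), radius 1/48
In normal form, the second expression is y1: center (1/2, -1/2), radius 1/6; y2: center (-1/16, -1/16), radius 1/40; y3: center (0, 0), radius 1/48
Same normal form: equal.

equal; the common form is y1: center (1/2, -1/2), radius 1/6; y2: center (-1/16, -1/16), radius 1/40; y3: center (0, 0), radius 1/48


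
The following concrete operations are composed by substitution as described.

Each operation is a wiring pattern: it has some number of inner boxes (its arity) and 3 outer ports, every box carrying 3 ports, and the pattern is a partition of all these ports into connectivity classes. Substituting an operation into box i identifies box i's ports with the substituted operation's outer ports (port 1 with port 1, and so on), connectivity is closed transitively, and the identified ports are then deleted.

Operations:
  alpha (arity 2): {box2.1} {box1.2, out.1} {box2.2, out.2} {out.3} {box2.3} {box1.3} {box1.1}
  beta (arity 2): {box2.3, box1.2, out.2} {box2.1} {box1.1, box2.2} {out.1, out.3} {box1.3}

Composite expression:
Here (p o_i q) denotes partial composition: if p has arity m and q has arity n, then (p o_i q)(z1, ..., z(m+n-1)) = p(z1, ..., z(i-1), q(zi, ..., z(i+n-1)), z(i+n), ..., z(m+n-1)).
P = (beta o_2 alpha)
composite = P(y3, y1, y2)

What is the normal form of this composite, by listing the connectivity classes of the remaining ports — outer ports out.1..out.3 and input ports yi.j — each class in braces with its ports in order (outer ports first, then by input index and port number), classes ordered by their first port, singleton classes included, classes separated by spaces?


{out.1, out.3} {out.2, y3.2} {y1.1} {y1.2} {y1.3} {y2.1} {y2.2, y3.1} {y2.3} {y3.3}

Substituting into beta glues patterns; closure does the rest.
alpha over (y1, y2) gives {out.1, y1.2} {out.2, y2.2} {out.3} {y1.1} {y1.3} {y2.1} {y2.3}, out.j being that stage's outer ports
beta over (y3, y1, y2) gives {out.1, out.3} {out.2, y3.2} {y1.1} {y1.2} {y1.3} {y2.1} {y2.2, y3.1} {y2.3} {y3.3}, out.j being that stage's outer ports


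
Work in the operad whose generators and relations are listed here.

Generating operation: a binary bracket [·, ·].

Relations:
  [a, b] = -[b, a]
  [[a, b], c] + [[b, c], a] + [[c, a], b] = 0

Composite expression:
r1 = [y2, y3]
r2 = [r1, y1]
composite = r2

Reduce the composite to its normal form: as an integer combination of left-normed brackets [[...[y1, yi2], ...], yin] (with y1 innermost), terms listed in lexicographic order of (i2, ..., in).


A multilinear Lie element is pinned by y1-initial words (y1 innermost).
Composite bracket: [[y2, y3], y1]
Each bracket splits as ab - ba, giving 4 signed words (2^2 = 4).
Keep just the words that open with y1:
  from y1y2y3, sign -1: term -[[y1, y2], y3]
  from y1y3y2, sign +1: term +[[y1, y3], y2]

-[[y1, y2], y3] + [[y1, y3], y2]


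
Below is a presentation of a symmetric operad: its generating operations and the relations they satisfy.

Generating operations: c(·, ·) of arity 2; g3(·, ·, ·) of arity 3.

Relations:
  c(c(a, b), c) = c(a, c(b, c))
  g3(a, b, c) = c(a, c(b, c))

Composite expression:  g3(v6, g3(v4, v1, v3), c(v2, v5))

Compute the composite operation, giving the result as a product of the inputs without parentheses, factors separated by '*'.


v6 * v4 * v1 * v3 * v2 * v5

Key point: g3 is associative — brackets drop, the v-order remains.
g3(v4, v1, v3) flattens to v4 * v1 * v3
c(v2, v5) flattens to v2 * v5
g3(v6, g3(v4, v1, v3), c(v2, v5)) flattens to v6 * v4 * v1 * v3 * v2 * v5


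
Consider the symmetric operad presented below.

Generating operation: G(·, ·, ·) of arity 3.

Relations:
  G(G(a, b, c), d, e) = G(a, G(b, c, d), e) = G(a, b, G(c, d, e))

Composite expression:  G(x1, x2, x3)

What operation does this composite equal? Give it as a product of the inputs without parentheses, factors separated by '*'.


x1 * x2 * x3

Under associativity of G, the answer is the x's in reading order.
G(x1, x2, x3) unparenthesizes to x1 * x2 * x3


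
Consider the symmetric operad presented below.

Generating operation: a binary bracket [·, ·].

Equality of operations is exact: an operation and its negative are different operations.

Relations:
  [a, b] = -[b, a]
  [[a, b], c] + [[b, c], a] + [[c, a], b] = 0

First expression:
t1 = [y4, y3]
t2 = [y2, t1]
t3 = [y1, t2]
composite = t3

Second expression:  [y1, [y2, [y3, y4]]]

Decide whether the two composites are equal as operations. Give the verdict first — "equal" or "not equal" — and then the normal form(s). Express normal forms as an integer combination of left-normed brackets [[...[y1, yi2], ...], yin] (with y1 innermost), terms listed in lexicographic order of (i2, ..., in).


not equal; first: -[[[y1, y2], y3], y4] + [[[y1, y2], y4], y3] + [[[y1, y3], y4], y2] - [[[y1, y4], y3], y2]; second: [[[y1, y2], y3], y4] - [[[y1, y2], y4], y3] - [[[y1, y3], y4], y2] + [[[y1, y4], y3], y2]

The first expression, normalized: -[[[y1, y2], y3], y4] + [[[y1, y2], y4], y3] + [[[y1, y3], y4], y2] - [[[y1, y4], y3], y2]
The second expression, normalized: [[[y1, y2], y3], y4] - [[[y1, y2], y4], y3] - [[[y1, y3], y4], y2] + [[[y1, y4], y3], y2]
The normal forms differ: not equal.


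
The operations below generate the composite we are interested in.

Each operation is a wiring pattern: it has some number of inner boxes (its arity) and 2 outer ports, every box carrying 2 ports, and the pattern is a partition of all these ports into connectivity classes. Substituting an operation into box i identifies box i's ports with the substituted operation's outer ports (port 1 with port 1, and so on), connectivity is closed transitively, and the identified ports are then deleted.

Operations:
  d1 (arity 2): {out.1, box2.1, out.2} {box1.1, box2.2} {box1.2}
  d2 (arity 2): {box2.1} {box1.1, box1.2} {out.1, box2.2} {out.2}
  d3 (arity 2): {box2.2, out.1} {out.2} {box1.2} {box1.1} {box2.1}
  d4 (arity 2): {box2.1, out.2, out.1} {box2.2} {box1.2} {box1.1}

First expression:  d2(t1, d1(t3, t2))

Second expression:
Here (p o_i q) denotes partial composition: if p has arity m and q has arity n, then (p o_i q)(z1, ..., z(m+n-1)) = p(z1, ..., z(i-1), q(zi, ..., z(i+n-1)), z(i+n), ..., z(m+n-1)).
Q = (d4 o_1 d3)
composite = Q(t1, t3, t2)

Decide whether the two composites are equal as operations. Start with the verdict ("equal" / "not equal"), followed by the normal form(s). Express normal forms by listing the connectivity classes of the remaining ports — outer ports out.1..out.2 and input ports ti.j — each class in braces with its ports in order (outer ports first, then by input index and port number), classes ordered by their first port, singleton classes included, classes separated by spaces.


not equal: they reduce to {out.1, t2.1} {out.2} {t1.1, t1.2} {t2.2, t3.1} {t3.2} and {out.1, out.2, t2.1} {t1.1} {t1.2} {t2.2} {t3.1} {t3.2}

The first expression, normalized: {out.1, t2.1} {out.2} {t1.1, t1.2} {t2.2, t3.1} {t3.2}
The second expression, normalized: {out.1, out.2, t2.1} {t1.1} {t1.2} {t2.2} {t3.1} {t3.2}
Different reductions; not equal.


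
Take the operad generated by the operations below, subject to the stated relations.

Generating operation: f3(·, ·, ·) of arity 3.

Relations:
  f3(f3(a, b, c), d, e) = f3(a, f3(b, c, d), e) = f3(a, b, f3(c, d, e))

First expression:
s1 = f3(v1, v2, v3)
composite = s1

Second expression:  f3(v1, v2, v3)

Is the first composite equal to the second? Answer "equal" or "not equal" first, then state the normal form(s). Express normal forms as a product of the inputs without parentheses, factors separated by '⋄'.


In normal form, the first expression is v1 ⋄ v2 ⋄ v3
In normal form, the second expression is v1 ⋄ v2 ⋄ v3
Same normal form: equal.

equal — both sides give v1 ⋄ v2 ⋄ v3


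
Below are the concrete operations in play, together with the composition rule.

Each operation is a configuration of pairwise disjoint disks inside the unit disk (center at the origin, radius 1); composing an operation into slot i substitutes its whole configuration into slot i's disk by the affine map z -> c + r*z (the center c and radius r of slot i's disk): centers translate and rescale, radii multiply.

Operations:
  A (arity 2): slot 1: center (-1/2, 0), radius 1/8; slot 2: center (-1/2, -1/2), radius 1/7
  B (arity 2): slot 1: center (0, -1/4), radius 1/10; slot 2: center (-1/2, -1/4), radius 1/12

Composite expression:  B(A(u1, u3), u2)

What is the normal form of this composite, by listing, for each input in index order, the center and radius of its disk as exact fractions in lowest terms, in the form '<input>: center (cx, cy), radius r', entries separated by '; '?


Only the slot chain above each u matters under B; compose those maps.
for u1, the 2-step affine chain lands on center (-1/20, -1/4), radius 1/80
for u3, the 2-step affine chain lands on center (-1/20, -3/10), radius 1/70
for u2, the 1-step affine chain lands on center (-1/2, -1/4), radius 1/12

u1: center (-1/20, -1/4), radius 1/80; u2: center (-1/2, -1/4), radius 1/12; u3: center (-1/20, -3/10), radius 1/70


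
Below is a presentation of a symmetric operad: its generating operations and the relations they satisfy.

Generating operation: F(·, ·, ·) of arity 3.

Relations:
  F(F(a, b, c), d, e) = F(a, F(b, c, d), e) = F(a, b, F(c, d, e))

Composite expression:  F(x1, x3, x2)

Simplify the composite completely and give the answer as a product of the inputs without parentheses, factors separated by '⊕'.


x1 ⊕ x3 ⊕ x2

Key point: F is associative — brackets drop, the x-order remains.
F(x1, x3, x2) unparenthesizes to x1 ⊕ x3 ⊕ x2


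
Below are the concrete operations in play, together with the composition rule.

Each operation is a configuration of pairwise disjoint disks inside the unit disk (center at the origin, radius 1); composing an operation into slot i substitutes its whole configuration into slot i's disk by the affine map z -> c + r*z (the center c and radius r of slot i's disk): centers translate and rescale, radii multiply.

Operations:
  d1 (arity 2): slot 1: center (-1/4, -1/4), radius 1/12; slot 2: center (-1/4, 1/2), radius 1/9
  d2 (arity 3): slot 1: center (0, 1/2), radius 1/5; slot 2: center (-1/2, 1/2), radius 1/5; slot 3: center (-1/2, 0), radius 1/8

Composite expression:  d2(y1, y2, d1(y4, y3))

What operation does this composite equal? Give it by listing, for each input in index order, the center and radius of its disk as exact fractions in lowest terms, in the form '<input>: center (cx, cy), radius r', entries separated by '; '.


Follow each y-input down from d2: c' goes to c + r*c', radius to r*r'.
y1: after 1 affine step, its disk has center (0, 1/2), radius 1/5
y2: after 1 affine step, its disk has center (-1/2, 1/2), radius 1/5
y4: after 2 affine steps, its disk has center (-17/32, -1/32), radius 1/96
y3: after 2 affine steps, its disk has center (-17/32, 1/16), radius 1/72

y1: center (0, 1/2), radius 1/5; y2: center (-1/2, 1/2), radius 1/5; y3: center (-17/32, 1/16), radius 1/72; y4: center (-17/32, -1/32), radius 1/96


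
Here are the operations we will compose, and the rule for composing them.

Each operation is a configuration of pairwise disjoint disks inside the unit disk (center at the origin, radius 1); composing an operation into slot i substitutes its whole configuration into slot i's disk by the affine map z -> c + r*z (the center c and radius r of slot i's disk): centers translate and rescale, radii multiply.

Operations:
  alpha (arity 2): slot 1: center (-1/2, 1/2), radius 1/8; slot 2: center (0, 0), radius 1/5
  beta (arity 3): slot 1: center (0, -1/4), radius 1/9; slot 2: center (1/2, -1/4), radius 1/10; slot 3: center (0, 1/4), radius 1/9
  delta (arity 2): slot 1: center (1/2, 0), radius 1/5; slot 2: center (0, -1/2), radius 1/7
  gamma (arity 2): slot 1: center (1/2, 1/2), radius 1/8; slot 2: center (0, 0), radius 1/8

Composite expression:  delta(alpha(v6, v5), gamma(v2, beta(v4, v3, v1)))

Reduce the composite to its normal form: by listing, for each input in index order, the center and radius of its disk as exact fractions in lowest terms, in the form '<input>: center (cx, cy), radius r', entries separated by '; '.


v1: center (0, -111/224), radius 1/504; v2: center (1/14, -3/7), radius 1/56; v3: center (1/112, -113/224), radius 1/560; v4: center (0, -113/224), radius 1/504; v5: center (1/2, 0), radius 1/25; v6: center (2/5, 1/10), radius 1/40

Follow each v-input down from delta: c' goes to c + r*c', radius to r*r'.
v6 passes through 2 substitutions, ending at center (2/5, 1/10), radius 1/40
v5 passes through 2 substitutions, ending at center (1/2, 0), radius 1/25
v2 passes through 2 substitutions, ending at center (1/14, -3/7), radius 1/56
v4 passes through 3 substitutions, ending at center (0, -113/224), radius 1/504
v3 passes through 3 substitutions, ending at center (1/112, -113/224), radius 1/560
v1 passes through 3 substitutions, ending at center (0, -111/224), radius 1/504


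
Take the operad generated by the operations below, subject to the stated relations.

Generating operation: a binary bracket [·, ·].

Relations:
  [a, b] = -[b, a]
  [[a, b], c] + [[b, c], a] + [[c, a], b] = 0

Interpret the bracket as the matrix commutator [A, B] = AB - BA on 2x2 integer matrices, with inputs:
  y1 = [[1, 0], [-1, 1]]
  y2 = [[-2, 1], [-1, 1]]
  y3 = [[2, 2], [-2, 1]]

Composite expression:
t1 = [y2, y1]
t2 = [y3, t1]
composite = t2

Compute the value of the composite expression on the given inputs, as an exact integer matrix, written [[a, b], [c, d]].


[[-6, 4], [7, 6]]

[y2, y1] = [[-1, 0], [-3, 1]]
[y3, [y2, y1]] = [[-6, 4], [7, 6]]


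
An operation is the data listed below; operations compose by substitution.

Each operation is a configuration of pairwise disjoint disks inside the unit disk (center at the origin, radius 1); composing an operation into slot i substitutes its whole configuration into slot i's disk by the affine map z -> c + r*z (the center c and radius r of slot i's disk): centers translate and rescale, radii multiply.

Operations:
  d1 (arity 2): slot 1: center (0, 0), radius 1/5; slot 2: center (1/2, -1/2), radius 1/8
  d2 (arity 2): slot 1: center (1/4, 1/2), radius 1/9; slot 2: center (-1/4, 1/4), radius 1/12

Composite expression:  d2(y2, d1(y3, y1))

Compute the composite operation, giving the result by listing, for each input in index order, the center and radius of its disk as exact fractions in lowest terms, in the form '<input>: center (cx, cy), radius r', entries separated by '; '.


y1: center (-5/24, 5/24), radius 1/96; y2: center (1/4, 1/2), radius 1/9; y3: center (-1/4, 1/4), radius 1/60

Affine substitution under d2: radii multiply and y-centers shift.
tracing y2 down its 1-map path: center (1/4, 1/2), radius 1/9
tracing y3 down its 2-map path: center (-1/4, 1/4), radius 1/60
tracing y1 down its 2-map path: center (-5/24, 5/24), radius 1/96


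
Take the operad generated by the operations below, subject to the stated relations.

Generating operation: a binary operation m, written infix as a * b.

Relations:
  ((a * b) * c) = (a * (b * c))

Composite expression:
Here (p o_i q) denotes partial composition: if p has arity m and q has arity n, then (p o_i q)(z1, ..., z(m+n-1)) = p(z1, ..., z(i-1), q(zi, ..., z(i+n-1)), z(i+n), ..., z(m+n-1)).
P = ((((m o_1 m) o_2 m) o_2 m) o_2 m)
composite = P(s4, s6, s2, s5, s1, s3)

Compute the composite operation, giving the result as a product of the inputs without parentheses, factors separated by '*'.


s4 * s6 * s2 * s5 * s1 * s3

Under associativity of m, the answer is the s's in reading order.
(s6 * s2) flattens to s6 * s2
((s6 * s2) * s5) flattens to s6 * s2 * s5
(((s6 * s2) * s5) * s1) flattens to s6 * s2 * s5 * s1
(s4 * (((s6 * s2) * s5) * s1)) flattens to s4 * s6 * s2 * s5 * s1
((s4 * (((s6 * s2) * s5) * s1)) * s3) flattens to s4 * s6 * s2 * s5 * s1 * s3


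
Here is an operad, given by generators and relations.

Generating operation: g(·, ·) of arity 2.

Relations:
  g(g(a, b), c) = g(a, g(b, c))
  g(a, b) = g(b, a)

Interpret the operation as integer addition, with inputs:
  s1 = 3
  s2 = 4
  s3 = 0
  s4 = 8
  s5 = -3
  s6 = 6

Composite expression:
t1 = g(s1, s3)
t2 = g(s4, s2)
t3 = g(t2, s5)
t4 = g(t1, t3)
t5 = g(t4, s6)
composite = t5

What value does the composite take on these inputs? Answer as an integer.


18

g(s1, s3) = 3
g(s4, s2) = 12
g(g(s4, s2), s5) = 9
g(g(s1, s3), g(g(s4, s2), s5)) = 12
g(g(g(s1, s3), g(g(s4, s2), s5)), s6) = 18


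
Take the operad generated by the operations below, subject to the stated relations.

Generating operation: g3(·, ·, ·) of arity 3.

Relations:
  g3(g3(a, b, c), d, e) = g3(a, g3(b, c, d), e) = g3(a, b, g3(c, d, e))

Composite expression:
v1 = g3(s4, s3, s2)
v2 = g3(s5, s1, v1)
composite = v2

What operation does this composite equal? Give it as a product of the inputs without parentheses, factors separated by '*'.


s5 * s1 * s4 * s3 * s2


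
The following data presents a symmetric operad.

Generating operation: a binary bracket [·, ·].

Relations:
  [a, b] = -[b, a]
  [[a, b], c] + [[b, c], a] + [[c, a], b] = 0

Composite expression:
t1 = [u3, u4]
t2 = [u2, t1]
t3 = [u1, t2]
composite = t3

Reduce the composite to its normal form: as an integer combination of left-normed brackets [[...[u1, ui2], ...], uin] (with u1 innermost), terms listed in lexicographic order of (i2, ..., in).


[[[u1, u2], u3], u4] - [[[u1, u2], u4], u3] - [[[u1, u3], u4], u2] + [[[u1, u4], u3], u2]
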